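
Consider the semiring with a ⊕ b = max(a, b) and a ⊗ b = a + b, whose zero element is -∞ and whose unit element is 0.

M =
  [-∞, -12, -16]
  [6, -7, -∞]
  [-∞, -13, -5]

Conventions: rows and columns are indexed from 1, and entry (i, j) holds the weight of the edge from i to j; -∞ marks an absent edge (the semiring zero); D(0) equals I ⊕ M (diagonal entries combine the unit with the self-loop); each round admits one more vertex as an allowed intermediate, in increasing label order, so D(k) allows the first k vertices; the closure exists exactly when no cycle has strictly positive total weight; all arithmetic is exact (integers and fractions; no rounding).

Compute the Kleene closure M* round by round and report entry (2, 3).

D(0):
  [0, -12, -16]
  [6, 0, -∞]
  [-∞, -13, 0]
D(1):
  [0, -12, -16]
  [6, 0, -10]
  [-∞, -13, 0]
D(2):
  [0, -12, -16]
  [6, 0, -10]
  [-7, -13, 0]
D(3):
  [0, -12, -16]
  [6, 0, -10]
  [-7, -13, 0]
Answer: M*[2][3] = -10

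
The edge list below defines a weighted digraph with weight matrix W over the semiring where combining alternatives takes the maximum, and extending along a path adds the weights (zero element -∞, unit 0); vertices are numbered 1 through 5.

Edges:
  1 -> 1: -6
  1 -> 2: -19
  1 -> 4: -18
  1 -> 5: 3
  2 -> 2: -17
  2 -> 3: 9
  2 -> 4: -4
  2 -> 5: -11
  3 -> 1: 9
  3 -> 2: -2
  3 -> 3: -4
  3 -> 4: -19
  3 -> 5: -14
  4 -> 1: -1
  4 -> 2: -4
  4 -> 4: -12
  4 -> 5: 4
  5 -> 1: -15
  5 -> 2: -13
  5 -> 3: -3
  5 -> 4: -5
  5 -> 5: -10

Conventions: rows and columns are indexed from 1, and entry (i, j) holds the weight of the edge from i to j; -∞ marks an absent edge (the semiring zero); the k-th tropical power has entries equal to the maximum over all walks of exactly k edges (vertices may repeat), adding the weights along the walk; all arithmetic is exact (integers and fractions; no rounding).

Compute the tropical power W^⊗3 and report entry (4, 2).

W^⊗2:
  [-12, -10, 0, -2, -3]
  [18, 7, 5, -10, 0]
  [5, -6, 7, -6, 12]
  [-7, -9, 5, -1, 2]
  [6, -5, -4, -15, -1]
W^⊗3:
  [9, -2, -1, -8, 2]
  [14, 3, 16, 3, 21]
  [16, 5, 9, 7, 8]
  [14, 3, 1, -3, 3]
  [5, -6, 4, -6, 9]
Key observation: the optimum is the walk 4->2->3->2, with weight (-4) + 9 + (-2) = 3.
Optimal value attained by: walk 4->2->3->2.
Answer: (W^⊗3)[4][2] = 3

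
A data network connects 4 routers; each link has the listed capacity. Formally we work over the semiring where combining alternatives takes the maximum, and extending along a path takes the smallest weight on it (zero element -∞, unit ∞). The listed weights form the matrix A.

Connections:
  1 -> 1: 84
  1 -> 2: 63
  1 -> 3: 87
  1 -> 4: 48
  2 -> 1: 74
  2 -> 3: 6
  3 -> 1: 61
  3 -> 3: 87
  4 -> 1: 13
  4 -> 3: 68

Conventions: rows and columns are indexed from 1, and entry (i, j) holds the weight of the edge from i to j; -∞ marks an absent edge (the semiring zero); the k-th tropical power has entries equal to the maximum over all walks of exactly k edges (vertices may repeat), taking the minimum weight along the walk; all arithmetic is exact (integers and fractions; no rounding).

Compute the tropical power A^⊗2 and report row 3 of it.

A^⊗2:
  [84, 63, 87, 48]
  [74, 63, 74, 48]
  [61, 61, 87, 48]
  [61, 13, 68, 13]
Answer: row 3 of A^⊗2 = [61, 61, 87, 48]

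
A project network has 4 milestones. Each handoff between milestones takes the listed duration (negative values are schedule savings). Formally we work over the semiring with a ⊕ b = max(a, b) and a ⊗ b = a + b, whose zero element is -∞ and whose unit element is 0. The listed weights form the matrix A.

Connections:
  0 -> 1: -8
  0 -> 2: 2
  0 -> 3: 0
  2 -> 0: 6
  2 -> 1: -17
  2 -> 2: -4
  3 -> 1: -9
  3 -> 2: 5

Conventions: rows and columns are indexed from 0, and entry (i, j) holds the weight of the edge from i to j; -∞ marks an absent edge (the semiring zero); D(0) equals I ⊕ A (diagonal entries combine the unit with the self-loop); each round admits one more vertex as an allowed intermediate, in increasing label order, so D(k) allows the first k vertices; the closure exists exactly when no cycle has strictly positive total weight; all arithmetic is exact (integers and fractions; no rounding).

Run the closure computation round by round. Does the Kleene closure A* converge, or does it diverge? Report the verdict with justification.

D(0):
  [0, -8, 2, 0]
  [-∞, 0, -∞, -∞]
  [6, -17, 0, -∞]
  [-∞, -9, 5, 0]
Detection: at round 1, diagonal entry (2, 2) turns strictly positive.
Key observation: the cycle 2->0->2 has total weight 6 + 2, which is strictly positive.
Answer: DIVERGES — positive cycle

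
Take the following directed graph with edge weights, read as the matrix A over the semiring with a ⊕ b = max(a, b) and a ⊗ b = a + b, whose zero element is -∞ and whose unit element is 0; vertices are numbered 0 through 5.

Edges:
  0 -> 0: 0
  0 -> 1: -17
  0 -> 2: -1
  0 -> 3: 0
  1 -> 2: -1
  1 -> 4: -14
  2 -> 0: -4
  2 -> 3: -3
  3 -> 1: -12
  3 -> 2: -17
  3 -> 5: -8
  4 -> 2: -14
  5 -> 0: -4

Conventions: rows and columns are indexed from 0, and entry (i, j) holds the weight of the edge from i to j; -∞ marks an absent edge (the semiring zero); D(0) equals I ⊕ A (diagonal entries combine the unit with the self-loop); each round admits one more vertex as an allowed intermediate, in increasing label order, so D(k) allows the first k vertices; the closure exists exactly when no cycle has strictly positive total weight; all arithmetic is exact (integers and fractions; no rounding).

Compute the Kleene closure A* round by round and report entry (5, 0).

D(0):
  [0, -17, -1, 0, -∞, -∞]
  [-∞, 0, -1, -∞, -14, -∞]
  [-4, -∞, 0, -3, -∞, -∞]
  [-∞, -12, -17, 0, -∞, -8]
  [-∞, -∞, -14, -∞, 0, -∞]
  [-4, -∞, -∞, -∞, -∞, 0]
D(1):
  [0, -17, -1, 0, -∞, -∞]
  [-∞, 0, -1, -∞, -14, -∞]
  [-4, -21, 0, -3, -∞, -∞]
  [-∞, -12, -17, 0, -∞, -8]
  [-∞, -∞, -14, -∞, 0, -∞]
  [-4, -21, -5, -4, -∞, 0]
D(2):
  [0, -17, -1, 0, -31, -∞]
  [-∞, 0, -1, -∞, -14, -∞]
  [-4, -21, 0, -3, -35, -∞]
  [-∞, -12, -13, 0, -26, -8]
  [-∞, -∞, -14, -∞, 0, -∞]
  [-4, -21, -5, -4, -35, 0]
D(3):
  [0, -17, -1, 0, -31, -∞]
  [-5, 0, -1, -4, -14, -∞]
  [-4, -21, 0, -3, -35, -∞]
  [-17, -12, -13, 0, -26, -8]
  [-18, -35, -14, -17, 0, -∞]
  [-4, -21, -5, -4, -35, 0]
D(4):
  [0, -12, -1, 0, -26, -8]
  [-5, 0, -1, -4, -14, -12]
  [-4, -15, 0, -3, -29, -11]
  [-17, -12, -13, 0, -26, -8]
  [-18, -29, -14, -17, 0, -25]
  [-4, -16, -5, -4, -30, 0]
D(5):
  [0, -12, -1, 0, -26, -8]
  [-5, 0, -1, -4, -14, -12]
  [-4, -15, 0, -3, -29, -11]
  [-17, -12, -13, 0, -26, -8]
  [-18, -29, -14, -17, 0, -25]
  [-4, -16, -5, -4, -30, 0]
D(6):
  [0, -12, -1, 0, -26, -8]
  [-5, 0, -1, -4, -14, -12]
  [-4, -15, 0, -3, -29, -11]
  [-12, -12, -13, 0, -26, -8]
  [-18, -29, -14, -17, 0, -25]
  [-4, -16, -5, -4, -30, 0]
Answer: A*[5][0] = -4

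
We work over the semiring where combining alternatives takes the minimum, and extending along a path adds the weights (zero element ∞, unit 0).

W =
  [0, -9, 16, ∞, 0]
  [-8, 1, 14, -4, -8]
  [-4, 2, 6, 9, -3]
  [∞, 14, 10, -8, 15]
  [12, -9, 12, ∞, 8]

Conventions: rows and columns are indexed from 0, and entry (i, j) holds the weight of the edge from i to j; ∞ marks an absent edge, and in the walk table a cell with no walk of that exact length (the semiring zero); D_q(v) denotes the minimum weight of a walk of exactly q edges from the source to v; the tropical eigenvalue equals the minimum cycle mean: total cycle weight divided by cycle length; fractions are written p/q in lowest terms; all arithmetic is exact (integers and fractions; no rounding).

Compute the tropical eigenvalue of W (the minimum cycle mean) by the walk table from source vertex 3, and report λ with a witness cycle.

q=0: [∞, ∞, ∞, 0, ∞]
q=1: [∞, 14, 10, -8, 15]
q=2: [6, 6, 2, -16, 6]
q=3: [-2, -3, -6, -24, -2]
q=4: [-11, -11, -14, -32, -11]
q=5: [-19, -20, -22, -40, -19]
Optimal cycle mean attained by: cycle 0->1->0, total (-9) + (-8), length 2.
Answer: λ = -17/2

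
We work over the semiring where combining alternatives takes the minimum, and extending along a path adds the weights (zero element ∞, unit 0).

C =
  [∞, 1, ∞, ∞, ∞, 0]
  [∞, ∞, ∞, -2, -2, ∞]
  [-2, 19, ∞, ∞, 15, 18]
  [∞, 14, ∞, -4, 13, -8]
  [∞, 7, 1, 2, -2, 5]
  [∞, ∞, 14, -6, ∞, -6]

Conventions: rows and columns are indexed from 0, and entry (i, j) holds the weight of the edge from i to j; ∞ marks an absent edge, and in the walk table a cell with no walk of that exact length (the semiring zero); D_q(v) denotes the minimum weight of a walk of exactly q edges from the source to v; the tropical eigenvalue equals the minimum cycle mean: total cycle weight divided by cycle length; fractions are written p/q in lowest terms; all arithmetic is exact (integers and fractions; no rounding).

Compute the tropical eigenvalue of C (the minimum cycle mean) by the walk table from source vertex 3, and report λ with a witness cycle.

q=0: [∞, ∞, ∞, 0, ∞, ∞]
q=1: [∞, 14, ∞, -4, 13, -8]
q=2: [∞, 10, 6, -14, 9, -14]
q=3: [4, 0, 0, -20, -1, -22]
q=4: [-2, -6, -8, -28, -7, -28]
q=5: [-10, -14, -14, -34, -15, -36]
q=6: [-16, -20, -22, -42, -21, -42]
Optimal cycle mean attained by: cycle 3->5->3, total (-8) + (-6), length 2.
Answer: λ = -7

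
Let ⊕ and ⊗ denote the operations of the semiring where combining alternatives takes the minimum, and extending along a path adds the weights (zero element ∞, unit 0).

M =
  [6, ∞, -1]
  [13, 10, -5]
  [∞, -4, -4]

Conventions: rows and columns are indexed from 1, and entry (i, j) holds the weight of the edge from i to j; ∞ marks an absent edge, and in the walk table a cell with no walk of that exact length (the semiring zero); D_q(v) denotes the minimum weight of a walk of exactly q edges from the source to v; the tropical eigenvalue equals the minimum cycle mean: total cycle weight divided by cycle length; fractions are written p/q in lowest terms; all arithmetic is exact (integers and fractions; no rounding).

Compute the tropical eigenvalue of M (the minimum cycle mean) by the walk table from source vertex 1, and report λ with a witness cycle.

q=0: [0, ∞, ∞]
q=1: [6, ∞, -1]
q=2: [12, -5, -5]
q=3: [8, -9, -10]
Optimal cycle mean attained by: cycle 2->3->2, total (-5) + (-4), length 2.
Answer: λ = -9/2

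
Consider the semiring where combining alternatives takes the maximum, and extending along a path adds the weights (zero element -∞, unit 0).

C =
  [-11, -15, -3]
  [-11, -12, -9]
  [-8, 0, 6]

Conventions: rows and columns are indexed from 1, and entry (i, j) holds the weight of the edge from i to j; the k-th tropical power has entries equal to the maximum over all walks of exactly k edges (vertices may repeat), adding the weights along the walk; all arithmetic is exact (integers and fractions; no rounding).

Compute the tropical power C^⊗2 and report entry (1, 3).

C^⊗2:
  [-11, -3, 3]
  [-17, -9, -3]
  [-2, 6, 12]
Key observation: the optimum is the walk 1->3->3, with weight (-3) + 6 = 3.
Optimal value attained by: walk 1->3->3.
Answer: (C^⊗2)[1][3] = 3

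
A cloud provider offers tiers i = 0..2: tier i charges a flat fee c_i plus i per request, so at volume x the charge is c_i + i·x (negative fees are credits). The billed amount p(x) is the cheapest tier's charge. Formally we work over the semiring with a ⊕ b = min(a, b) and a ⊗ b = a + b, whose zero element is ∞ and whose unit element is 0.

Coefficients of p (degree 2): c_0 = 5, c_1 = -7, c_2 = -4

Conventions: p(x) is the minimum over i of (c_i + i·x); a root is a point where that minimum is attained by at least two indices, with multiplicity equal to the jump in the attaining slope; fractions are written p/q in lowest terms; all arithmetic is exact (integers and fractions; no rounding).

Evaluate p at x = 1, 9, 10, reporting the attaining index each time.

p(1) = min(5+0·1=5, -7+1·1=-6, -4+2·1=-2) = -6 (attained by i=1)
p(9) = min(5+0·9=5, -7+1·9=2, -4+2·9=14) = 2 (attained by i=1)
p(10) = min(5+0·10=5, -7+1·10=3, -4+2·10=16) = 3 (attained by i=1)
Answer: p(1) = -6; p(9) = 2; p(10) = 3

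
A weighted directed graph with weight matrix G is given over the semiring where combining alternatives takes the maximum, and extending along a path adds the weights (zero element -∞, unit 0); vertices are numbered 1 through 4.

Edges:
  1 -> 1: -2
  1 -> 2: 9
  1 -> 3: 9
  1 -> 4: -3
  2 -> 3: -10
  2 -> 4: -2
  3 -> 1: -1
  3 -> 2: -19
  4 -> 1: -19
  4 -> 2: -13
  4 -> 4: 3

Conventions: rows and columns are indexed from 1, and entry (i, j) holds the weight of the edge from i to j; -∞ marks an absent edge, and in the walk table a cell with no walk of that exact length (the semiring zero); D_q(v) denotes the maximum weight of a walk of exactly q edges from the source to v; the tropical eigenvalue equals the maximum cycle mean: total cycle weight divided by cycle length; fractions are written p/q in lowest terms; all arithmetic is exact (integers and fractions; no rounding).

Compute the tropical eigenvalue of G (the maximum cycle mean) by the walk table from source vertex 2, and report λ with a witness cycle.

q=0: [-∞, 0, -∞, -∞]
q=1: [-∞, -∞, -10, -2]
q=2: [-11, -15, -∞, 1]
q=3: [-13, -2, -2, 4]
q=4: [-3, -4, -4, 7]
Optimal cycle mean attained by: cycle 1->3->1, total 9 + (-1), length 2.
Answer: λ = 4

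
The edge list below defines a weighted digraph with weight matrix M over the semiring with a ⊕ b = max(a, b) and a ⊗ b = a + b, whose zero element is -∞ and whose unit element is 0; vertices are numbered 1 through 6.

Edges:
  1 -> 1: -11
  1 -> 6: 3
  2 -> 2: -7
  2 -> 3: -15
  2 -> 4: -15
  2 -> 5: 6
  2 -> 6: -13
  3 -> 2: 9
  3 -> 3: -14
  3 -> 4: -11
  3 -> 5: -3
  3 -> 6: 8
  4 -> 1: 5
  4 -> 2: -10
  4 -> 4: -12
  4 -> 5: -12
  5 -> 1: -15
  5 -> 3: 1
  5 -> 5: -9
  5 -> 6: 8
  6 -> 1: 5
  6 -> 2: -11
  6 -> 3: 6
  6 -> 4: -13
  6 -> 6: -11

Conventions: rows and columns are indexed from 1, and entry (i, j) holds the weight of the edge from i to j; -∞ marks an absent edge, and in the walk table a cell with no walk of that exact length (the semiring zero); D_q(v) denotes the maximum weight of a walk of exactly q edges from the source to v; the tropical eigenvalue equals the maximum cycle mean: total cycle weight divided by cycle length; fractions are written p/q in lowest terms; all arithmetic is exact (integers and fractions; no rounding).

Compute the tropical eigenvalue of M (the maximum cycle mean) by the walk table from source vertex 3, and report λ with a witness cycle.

q=0: [-∞, -∞, 0, -∞, -∞, -∞]
q=1: [-∞, 9, -14, -11, -3, 8]
q=2: [13, 2, 14, -5, 15, 5]
q=3: [10, 23, 16, 3, 11, 23]
q=4: [28, 25, 29, 10, 29, 24]
q=5: [29, 38, 30, 18, 31, 37]
q=6: [42, 39, 43, 24, 44, 39]
Optimal cycle mean attained by: cycle 2->5->6->3->2, total 6 + 8 + 6 + 9, length 4.
Answer: λ = 29/4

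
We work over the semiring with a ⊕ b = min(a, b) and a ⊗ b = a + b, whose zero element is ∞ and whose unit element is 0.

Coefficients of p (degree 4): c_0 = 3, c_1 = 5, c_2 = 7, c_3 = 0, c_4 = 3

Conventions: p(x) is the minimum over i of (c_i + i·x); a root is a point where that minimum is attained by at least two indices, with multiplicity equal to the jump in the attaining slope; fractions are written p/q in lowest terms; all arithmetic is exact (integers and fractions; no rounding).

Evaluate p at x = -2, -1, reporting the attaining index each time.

p(-2) = min(3+0·(-2)=3, 5+1·(-2)=3, 7+2·(-2)=3, 0+3·(-2)=-6, 3+4·(-2)=-5) = -6 (attained by i=3)
p(-1) = min(3+0·(-1)=3, 5+1·(-1)=4, 7+2·(-1)=5, 0+3·(-1)=-3, 3+4·(-1)=-1) = -3 (attained by i=3)
Answer: p(-2) = -6; p(-1) = -3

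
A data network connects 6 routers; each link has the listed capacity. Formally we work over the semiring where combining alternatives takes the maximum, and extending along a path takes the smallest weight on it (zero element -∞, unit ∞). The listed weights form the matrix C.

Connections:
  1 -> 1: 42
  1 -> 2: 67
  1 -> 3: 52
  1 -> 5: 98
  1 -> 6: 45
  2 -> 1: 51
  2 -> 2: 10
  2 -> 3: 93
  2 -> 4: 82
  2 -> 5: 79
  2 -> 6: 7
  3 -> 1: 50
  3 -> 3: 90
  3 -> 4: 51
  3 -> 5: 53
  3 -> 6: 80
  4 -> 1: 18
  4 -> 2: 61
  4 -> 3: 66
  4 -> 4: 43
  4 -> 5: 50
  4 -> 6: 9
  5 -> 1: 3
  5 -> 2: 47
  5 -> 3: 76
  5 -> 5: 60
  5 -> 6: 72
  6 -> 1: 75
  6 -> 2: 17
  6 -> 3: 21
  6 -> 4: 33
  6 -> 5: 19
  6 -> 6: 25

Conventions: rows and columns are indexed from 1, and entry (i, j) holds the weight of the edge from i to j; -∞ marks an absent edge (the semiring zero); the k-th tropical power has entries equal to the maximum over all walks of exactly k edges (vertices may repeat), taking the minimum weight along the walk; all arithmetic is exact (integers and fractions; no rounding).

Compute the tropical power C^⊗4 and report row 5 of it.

C^⊗2:
  [51, 47, 76, 67, 67, 72]
  [50, 61, 90, 51, 60, 80]
  [75, 51, 90, 51, 53, 80]
  [51, 47, 66, 61, 61, 66]
  [72, 47, 76, 51, 60, 76]
  [42, 67, 52, 33, 75, 45]
C^⊗3:
  [72, 61, 76, 51, 60, 76]
  [75, 51, 90, 61, 61, 80]
  [75, 67, 90, 51, 75, 80]
  [66, 61, 66, 51, 60, 66]
  [75, 67, 76, 51, 72, 76]
  [51, 47, 75, 67, 67, 72]
C^⊗4:
  [75, 67, 76, 61, 72, 76]
  [75, 67, 90, 51, 75, 80]
  [75, 67, 90, 67, 75, 80]
  [66, 66, 66, 61, 66, 66]
  [75, 67, 76, 67, 75, 76]
  [72, 61, 75, 51, 60, 75]
Answer: row 5 of C^⊗4 = [75, 67, 76, 67, 75, 76]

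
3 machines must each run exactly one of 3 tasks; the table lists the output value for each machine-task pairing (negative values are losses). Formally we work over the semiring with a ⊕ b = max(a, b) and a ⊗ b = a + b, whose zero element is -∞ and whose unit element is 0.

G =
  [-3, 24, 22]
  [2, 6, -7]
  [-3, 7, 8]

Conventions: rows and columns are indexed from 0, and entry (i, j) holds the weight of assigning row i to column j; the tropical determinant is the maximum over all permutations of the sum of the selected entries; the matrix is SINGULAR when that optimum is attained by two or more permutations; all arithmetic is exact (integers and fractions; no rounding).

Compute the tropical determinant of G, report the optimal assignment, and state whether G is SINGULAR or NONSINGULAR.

σ = (0, 1, 2): (-3) + 6 + 8 = 11
σ = (0, 2, 1): (-3) + (-7) + 7 = -3
σ = (1, 0, 2): 24 + 2 + 8 = 34
σ = (1, 2, 0): 24 + (-7) + (-3) = 14
σ = (2, 0, 1): 22 + 2 + 7 = 31
σ = (2, 1, 0): 22 + 6 + (-3) = 25
Optimal value attained by: σ = (1, 0, 2).
Answer: det⊕(G) = 34; verdict: NONSINGULAR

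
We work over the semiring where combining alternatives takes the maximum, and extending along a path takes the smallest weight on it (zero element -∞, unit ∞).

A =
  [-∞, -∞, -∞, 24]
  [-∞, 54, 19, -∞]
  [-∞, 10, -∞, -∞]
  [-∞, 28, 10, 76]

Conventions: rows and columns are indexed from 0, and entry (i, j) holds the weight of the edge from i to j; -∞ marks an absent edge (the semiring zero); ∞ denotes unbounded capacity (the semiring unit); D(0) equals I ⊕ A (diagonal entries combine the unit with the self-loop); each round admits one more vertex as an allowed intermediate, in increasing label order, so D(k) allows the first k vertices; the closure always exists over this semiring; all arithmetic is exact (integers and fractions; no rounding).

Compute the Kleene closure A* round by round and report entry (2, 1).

D(0):
  [∞, -∞, -∞, 24]
  [-∞, ∞, 19, -∞]
  [-∞, 10, ∞, -∞]
  [-∞, 28, 10, ∞]
D(1):
  [∞, -∞, -∞, 24]
  [-∞, ∞, 19, -∞]
  [-∞, 10, ∞, -∞]
  [-∞, 28, 10, ∞]
D(2):
  [∞, -∞, -∞, 24]
  [-∞, ∞, 19, -∞]
  [-∞, 10, ∞, -∞]
  [-∞, 28, 19, ∞]
D(3):
  [∞, -∞, -∞, 24]
  [-∞, ∞, 19, -∞]
  [-∞, 10, ∞, -∞]
  [-∞, 28, 19, ∞]
D(4):
  [∞, 24, 19, 24]
  [-∞, ∞, 19, -∞]
  [-∞, 10, ∞, -∞]
  [-∞, 28, 19, ∞]
Answer: A*[2][1] = 10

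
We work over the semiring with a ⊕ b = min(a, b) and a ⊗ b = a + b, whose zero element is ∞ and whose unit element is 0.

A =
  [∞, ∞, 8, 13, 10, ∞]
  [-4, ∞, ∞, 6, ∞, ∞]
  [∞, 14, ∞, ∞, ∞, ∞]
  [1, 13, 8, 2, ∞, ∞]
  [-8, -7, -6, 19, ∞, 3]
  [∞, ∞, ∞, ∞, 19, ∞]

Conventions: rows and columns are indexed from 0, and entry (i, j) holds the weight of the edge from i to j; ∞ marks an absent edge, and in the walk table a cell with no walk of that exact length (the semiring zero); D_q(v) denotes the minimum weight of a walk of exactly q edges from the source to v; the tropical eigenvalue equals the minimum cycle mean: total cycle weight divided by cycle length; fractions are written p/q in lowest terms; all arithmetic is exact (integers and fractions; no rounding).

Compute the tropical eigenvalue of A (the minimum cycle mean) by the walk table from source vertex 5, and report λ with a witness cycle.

q=0: [∞, ∞, ∞, ∞, ∞, 0]
q=1: [∞, ∞, ∞, ∞, 19, ∞]
q=2: [11, 12, 13, 38, ∞, 22]
q=3: [8, 27, 19, 18, 21, ∞]
q=4: [13, 14, 15, 20, 18, 24]
q=5: [10, 11, 12, 20, 23, 21]
q=6: [7, 16, 17, 17, 20, 26]
Optimal cycle mean attained by: cycle 0->4->1->0, total 10 + (-7) + (-4), length 3.
Answer: λ = -1/3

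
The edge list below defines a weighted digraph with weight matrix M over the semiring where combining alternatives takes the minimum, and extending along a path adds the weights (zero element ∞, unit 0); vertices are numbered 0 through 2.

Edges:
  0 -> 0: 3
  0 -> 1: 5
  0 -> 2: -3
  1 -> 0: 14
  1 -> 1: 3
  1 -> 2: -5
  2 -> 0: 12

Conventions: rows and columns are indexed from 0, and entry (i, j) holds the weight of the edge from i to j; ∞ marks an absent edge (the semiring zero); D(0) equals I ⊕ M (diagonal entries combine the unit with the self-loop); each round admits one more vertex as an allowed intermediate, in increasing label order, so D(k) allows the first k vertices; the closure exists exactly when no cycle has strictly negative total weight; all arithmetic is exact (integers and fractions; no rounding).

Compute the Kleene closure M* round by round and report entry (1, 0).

D(0):
  [0, 5, -3]
  [14, 0, -5]
  [12, ∞, 0]
D(1):
  [0, 5, -3]
  [14, 0, -5]
  [12, 17, 0]
D(2):
  [0, 5, -3]
  [14, 0, -5]
  [12, 17, 0]
D(3):
  [0, 5, -3]
  [7, 0, -5]
  [12, 17, 0]
Answer: M*[1][0] = 7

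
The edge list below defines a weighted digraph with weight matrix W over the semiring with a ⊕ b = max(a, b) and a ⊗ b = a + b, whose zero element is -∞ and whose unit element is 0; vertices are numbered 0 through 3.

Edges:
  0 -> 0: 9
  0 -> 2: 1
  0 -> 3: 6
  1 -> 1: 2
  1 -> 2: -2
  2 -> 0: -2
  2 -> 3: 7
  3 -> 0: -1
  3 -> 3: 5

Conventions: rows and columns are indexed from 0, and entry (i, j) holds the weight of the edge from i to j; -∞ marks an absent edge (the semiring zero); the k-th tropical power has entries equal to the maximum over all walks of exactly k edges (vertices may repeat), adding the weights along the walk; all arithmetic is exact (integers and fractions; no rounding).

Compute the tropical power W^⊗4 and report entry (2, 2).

W^⊗2:
  [18, -∞, 10, 15]
  [-4, 4, 0, 5]
  [7, -∞, -1, 12]
  [8, -∞, 0, 10]
W^⊗3:
  [27, -∞, 19, 24]
  [5, 6, 2, 10]
  [16, -∞, 8, 17]
  [17, -∞, 9, 15]
W^⊗4:
  [36, -∞, 28, 33]
  [14, 8, 6, 15]
  [25, -∞, 17, 22]
  [26, -∞, 18, 23]
Key observation: the optimum is the walk 2->0->0->0->2, with weight (-2) + 9 + 9 + 1 = 17.
Optimal value attained by: walk 2->0->0->0->2.
Answer: (W^⊗4)[2][2] = 17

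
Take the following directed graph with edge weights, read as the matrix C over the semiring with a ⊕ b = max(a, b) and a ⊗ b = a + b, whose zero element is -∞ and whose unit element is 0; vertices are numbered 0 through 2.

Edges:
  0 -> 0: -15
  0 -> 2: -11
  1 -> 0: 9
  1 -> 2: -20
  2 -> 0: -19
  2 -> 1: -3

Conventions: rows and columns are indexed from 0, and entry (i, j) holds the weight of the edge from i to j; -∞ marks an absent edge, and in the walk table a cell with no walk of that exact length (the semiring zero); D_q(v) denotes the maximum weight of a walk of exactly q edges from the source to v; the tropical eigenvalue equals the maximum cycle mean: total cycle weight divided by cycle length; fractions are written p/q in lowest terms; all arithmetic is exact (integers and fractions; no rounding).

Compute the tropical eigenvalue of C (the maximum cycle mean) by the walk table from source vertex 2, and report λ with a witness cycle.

q=0: [-∞, -∞, 0]
q=1: [-19, -3, -∞]
q=2: [6, -∞, -23]
q=3: [-9, -26, -5]
Optimal cycle mean attained by: cycle 0->2->1->0, total (-11) + (-3) + 9, length 3.
Answer: λ = -5/3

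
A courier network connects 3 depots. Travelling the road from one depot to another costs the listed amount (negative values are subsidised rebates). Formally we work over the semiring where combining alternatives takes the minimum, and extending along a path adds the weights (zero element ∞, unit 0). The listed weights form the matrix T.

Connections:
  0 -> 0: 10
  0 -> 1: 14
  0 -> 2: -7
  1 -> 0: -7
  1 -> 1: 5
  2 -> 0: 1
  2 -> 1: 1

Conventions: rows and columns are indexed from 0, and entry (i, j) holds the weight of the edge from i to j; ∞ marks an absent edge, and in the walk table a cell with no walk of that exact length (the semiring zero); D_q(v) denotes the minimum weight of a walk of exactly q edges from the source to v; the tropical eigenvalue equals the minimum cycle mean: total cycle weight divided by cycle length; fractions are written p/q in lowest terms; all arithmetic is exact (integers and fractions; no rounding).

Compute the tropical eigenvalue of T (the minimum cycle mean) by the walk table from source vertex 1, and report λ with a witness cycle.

q=0: [∞, 0, ∞]
q=1: [-7, 5, ∞]
q=2: [-2, 7, -14]
q=3: [-13, -13, -9]
Optimal cycle mean attained by: cycle 0->2->1->0, total (-7) + 1 + (-7), length 3.
Answer: λ = -13/3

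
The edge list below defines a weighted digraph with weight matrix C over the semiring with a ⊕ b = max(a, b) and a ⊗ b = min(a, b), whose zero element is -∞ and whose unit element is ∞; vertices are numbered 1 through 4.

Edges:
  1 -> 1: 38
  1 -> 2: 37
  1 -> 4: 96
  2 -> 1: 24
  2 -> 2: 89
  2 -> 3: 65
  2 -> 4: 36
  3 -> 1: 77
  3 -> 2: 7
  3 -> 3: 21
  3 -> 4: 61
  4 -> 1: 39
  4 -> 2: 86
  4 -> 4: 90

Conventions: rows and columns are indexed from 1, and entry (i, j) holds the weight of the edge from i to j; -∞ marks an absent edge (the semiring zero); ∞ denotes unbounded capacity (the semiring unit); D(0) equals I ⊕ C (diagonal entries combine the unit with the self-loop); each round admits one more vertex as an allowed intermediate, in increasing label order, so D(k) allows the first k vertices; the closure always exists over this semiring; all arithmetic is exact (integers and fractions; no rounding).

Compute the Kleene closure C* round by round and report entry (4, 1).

D(0):
  [∞, 37, -∞, 96]
  [24, ∞, 65, 36]
  [77, 7, ∞, 61]
  [39, 86, -∞, ∞]
D(1):
  [∞, 37, -∞, 96]
  [24, ∞, 65, 36]
  [77, 37, ∞, 77]
  [39, 86, -∞, ∞]
D(2):
  [∞, 37, 37, 96]
  [24, ∞, 65, 36]
  [77, 37, ∞, 77]
  [39, 86, 65, ∞]
D(3):
  [∞, 37, 37, 96]
  [65, ∞, 65, 65]
  [77, 37, ∞, 77]
  [65, 86, 65, ∞]
D(4):
  [∞, 86, 65, 96]
  [65, ∞, 65, 65]
  [77, 77, ∞, 77]
  [65, 86, 65, ∞]
Answer: C*[4][1] = 65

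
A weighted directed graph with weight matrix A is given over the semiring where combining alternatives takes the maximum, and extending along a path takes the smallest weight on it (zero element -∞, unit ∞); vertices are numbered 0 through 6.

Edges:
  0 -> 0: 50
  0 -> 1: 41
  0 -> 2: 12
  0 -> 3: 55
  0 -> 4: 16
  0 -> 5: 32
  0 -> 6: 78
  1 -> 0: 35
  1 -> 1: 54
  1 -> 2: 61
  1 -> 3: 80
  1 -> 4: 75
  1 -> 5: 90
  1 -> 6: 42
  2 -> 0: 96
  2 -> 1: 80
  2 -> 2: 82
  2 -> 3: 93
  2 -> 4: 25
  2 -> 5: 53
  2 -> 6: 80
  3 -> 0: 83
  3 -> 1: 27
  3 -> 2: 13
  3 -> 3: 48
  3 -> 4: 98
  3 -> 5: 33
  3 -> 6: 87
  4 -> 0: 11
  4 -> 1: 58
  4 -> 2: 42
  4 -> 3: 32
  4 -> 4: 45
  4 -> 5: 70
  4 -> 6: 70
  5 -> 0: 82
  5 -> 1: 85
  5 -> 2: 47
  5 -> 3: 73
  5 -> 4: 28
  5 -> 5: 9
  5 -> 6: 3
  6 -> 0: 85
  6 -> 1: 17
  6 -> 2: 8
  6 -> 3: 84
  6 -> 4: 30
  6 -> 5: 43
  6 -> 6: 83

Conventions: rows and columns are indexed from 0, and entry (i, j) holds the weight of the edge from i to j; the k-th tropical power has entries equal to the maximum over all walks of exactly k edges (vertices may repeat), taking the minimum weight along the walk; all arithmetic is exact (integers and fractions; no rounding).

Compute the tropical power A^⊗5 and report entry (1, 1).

A^⊗2:
  [78, 41, 41, 78, 55, 43, 78]
  [82, 85, 61, 73, 80, 70, 80]
  [83, 80, 82, 82, 93, 80, 87]
  [85, 58, 42, 84, 48, 70, 83]
  [70, 70, 58, 70, 58, 58, 70]
  [73, 54, 61, 80, 75, 85, 78]
  [83, 43, 43, 83, 84, 43, 84]
A^⊗3:
  [78, 55, 43, 78, 78, 55, 78]
  [80, 70, 61, 80, 75, 85, 80]
  [85, 80, 82, 84, 82, 80, 83]
  [83, 70, 58, 83, 84, 58, 84]
  [70, 58, 61, 70, 70, 70, 70]
  [82, 85, 61, 78, 80, 70, 80]
  [84, 58, 43, 84, 83, 70, 83]
A^⊗4:
  [78, 58, 55, 78, 78, 70, 78]
  [82, 85, 61, 80, 80, 70, 80]
  [83, 80, 82, 83, 84, 80, 84]
  [84, 58, 61, 84, 83, 70, 83]
  [70, 70, 61, 70, 70, 70, 70]
  [80, 70, 61, 80, 78, 85, 80]
  [83, 70, 58, 83, 84, 70, 84]
A^⊗5:
  [78, 70, 58, 78, 78, 70, 78]
  [80, 70, 61, 80, 80, 85, 80]
  [84, 80, 82, 84, 83, 80, 83]
  [83, 70, 61, 83, 84, 70, 84]
  [70, 70, 61, 70, 70, 70, 70]
  [82, 85, 61, 80, 80, 70, 80]
  [84, 70, 61, 84, 83, 70, 83]
Key observation: the optimum is the walk 1->4->5->1->5->1, with weight 75 min 70 min 85 min 90 min 85 = 70.
Optimal value attained by: walk 1->4->5->1->5->1.
Answer: (A^⊗5)[1][1] = 70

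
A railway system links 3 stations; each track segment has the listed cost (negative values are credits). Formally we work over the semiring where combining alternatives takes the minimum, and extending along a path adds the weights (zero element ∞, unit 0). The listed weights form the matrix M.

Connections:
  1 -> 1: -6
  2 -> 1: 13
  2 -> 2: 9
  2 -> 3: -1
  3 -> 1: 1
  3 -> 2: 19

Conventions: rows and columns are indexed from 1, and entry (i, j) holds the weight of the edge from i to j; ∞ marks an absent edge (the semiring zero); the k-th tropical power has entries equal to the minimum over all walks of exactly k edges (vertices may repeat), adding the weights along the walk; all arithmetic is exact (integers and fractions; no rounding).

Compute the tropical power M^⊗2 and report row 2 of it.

M^⊗2:
  [-12, ∞, ∞]
  [0, 18, 8]
  [-5, 28, 18]
Answer: row 2 of M^⊗2 = [0, 18, 8]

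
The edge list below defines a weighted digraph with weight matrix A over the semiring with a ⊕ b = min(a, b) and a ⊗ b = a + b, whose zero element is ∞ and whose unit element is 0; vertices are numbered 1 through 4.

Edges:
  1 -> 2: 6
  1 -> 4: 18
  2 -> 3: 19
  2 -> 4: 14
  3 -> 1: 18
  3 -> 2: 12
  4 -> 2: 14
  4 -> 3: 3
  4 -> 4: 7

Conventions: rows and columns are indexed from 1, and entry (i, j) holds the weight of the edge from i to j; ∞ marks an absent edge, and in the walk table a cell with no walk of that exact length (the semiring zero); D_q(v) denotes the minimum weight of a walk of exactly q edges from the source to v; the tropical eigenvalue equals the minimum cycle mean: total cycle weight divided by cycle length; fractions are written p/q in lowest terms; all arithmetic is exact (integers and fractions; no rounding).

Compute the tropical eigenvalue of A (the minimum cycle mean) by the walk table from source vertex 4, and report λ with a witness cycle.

q=0: [∞, ∞, ∞, 0]
q=1: [∞, 14, 3, 7]
q=2: [21, 15, 10, 14]
q=3: [28, 22, 17, 21]
q=4: [35, 29, 24, 28]
Optimal cycle mean attained by: cycle 4->4, total 7, length 1.
Answer: λ = 7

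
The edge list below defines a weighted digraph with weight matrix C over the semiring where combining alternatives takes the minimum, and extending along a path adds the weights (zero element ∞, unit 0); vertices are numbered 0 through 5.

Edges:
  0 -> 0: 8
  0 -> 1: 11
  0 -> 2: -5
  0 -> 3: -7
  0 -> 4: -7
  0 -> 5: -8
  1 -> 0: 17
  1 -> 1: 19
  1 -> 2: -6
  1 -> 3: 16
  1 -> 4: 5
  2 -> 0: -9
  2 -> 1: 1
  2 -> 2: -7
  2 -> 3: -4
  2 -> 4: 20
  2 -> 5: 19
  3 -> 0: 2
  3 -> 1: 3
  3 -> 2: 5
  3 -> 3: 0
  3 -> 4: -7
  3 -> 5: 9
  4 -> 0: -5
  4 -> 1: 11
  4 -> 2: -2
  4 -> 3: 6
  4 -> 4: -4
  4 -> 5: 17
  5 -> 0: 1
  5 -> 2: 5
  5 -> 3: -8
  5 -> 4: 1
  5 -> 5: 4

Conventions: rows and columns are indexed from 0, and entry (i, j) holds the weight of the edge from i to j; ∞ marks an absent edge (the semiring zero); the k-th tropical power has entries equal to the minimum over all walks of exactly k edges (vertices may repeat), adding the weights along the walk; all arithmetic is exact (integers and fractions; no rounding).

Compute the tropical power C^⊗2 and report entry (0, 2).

C^⊗2:
  [-14, -4, -12, -16, -14, -4]
  [-15, -5, -13, -10, 1, 9]
  [-16, -6, -14, -16, -16, -17]
  [-12, 3, -9, -5, -11, -6]
  [-11, -1, -10, -12, -12, -13]
  [-6, -5, -4, -8, -15, -7]
Key observation: the optimum is the walk 0->2->2, with weight (-5) + (-7) = -12.
Optimal value attained by: walk 0->2->2.
Answer: (C^⊗2)[0][2] = -12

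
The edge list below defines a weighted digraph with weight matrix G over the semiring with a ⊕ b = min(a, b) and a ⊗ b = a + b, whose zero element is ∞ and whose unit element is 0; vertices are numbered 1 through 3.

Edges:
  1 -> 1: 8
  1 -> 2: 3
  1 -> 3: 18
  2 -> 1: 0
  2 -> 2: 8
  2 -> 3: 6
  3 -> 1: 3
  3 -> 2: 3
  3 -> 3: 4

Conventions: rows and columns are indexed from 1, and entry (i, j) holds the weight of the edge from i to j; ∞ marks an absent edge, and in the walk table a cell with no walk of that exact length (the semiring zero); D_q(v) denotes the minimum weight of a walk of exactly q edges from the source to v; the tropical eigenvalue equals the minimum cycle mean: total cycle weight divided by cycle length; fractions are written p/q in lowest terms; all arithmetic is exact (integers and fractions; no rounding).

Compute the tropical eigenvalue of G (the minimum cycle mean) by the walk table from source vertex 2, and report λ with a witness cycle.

q=0: [∞, 0, ∞]
q=1: [0, 8, 6]
q=2: [8, 3, 10]
q=3: [3, 11, 9]
Optimal cycle mean attained by: cycle 1->2->1, total 3 + 0, length 2.
Answer: λ = 3/2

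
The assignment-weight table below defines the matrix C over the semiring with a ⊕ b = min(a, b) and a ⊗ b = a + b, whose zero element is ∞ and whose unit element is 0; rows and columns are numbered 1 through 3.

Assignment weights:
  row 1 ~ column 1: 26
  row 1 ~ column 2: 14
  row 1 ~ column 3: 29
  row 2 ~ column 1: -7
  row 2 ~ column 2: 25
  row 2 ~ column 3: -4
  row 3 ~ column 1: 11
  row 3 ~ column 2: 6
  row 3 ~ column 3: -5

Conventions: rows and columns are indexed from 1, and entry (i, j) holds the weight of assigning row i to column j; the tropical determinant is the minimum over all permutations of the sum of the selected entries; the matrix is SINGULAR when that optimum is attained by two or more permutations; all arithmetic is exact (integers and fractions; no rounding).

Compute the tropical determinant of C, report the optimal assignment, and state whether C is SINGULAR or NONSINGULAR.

σ = (1, 2, 3): 26 + 25 + (-5) = 46
σ = (1, 3, 2): 26 + (-4) + 6 = 28
σ = (2, 1, 3): 14 + (-7) + (-5) = 2
σ = (2, 3, 1): 14 + (-4) + 11 = 21
σ = (3, 1, 2): 29 + (-7) + 6 = 28
σ = (3, 2, 1): 29 + 25 + 11 = 65
Optimal value attained by: σ = (2, 1, 3).
Answer: det⊕(C) = 2; verdict: NONSINGULAR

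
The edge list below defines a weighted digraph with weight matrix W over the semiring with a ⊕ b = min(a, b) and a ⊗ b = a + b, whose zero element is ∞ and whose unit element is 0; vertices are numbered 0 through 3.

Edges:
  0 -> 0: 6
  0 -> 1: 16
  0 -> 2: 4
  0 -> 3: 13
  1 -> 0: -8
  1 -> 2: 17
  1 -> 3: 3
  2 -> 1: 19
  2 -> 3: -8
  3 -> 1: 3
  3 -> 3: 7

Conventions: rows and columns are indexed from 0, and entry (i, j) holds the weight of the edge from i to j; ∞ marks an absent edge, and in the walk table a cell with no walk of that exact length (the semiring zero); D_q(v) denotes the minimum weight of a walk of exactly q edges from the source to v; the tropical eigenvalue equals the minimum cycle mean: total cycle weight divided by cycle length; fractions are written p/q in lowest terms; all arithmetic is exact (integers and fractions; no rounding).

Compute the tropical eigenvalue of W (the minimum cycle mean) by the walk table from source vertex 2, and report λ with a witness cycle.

q=0: [∞, ∞, 0, ∞]
q=1: [∞, 19, ∞, -8]
q=2: [11, -5, 36, -1]
q=3: [-13, 2, 12, -2]
q=4: [-7, 1, -9, 0]
Optimal cycle mean attained by: cycle 0->2->3->1->0, total 4 + (-8) + 3 + (-8), length 4.
Answer: λ = -9/4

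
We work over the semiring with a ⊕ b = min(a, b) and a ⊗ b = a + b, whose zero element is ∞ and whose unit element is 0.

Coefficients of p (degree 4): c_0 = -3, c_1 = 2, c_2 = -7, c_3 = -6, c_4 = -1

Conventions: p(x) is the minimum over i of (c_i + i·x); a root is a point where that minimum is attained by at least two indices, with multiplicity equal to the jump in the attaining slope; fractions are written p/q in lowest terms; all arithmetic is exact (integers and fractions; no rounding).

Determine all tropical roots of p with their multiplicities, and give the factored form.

hull edge (i=0, c=-3) to (i=2, c=-7): slope -2, span 2
hull edge (i=2, c=-7) to (i=3, c=-6): slope 1, span 1
hull edge (i=3, c=-6) to (i=4, c=-1): slope 5, span 1
Factored form: p(x) = -1 ⊗ (x ⊕ (-5)) ⊗ (x ⊕ (-1)) ⊗ (x ⊕ 2) ⊗ (x ⊕ 2)
Answer: roots = -5 (mult 1), -1 (mult 1), 2 (mult 2)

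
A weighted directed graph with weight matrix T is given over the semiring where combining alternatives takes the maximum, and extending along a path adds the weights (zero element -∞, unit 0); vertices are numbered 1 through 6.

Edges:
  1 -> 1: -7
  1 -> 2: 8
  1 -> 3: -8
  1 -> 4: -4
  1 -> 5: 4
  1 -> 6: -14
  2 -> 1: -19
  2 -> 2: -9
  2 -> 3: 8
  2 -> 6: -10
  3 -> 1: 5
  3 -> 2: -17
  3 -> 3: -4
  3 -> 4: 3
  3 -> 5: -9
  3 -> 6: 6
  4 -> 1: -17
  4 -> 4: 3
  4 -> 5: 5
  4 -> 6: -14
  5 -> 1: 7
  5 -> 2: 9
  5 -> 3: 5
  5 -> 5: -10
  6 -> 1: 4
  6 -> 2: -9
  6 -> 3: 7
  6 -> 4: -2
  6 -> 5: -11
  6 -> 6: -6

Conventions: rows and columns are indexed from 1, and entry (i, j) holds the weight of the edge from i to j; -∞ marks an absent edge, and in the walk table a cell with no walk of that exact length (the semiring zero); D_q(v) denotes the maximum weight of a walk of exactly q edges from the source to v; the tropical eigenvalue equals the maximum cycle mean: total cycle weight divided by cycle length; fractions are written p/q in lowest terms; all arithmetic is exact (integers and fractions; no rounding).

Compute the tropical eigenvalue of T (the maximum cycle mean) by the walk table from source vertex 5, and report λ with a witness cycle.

q=0: [-∞, -∞, -∞, -∞, 0, -∞]
q=1: [7, 9, 5, -∞, -10, -∞]
q=2: [10, 15, 17, 8, 11, 11]
q=3: [22, 20, 23, 20, 14, 23]
q=4: [28, 30, 30, 26, 26, 29]
q=5: [35, 36, 38, 33, 32, 36]
q=6: [43, 43, 44, 41, 39, 44]
Optimal cycle mean attained by: cycle 1->2->3->1, total 8 + 8 + 5, length 3.
Answer: λ = 7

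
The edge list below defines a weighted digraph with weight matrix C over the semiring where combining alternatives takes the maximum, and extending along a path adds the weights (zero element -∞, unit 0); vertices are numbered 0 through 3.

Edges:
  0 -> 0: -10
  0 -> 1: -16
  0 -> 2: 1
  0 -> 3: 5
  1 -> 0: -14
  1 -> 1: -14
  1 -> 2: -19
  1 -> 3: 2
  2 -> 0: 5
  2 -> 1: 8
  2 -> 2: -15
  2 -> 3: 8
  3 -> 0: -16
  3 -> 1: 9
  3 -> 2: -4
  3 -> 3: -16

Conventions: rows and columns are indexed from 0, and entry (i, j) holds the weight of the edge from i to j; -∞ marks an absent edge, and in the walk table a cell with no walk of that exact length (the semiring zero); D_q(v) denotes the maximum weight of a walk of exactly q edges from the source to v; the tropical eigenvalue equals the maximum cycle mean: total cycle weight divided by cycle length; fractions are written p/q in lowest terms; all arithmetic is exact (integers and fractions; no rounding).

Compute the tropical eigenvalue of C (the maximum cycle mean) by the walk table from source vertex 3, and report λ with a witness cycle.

q=0: [-∞, -∞, -∞, 0]
q=1: [-16, 9, -4, -16]
q=2: [1, 4, -10, 11]
q=3: [-5, 20, 7, 6]
q=4: [12, 15, 2, 22]
Optimal cycle mean attained by: cycle 1->3->1, total 2 + 9, length 2.
Answer: λ = 11/2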